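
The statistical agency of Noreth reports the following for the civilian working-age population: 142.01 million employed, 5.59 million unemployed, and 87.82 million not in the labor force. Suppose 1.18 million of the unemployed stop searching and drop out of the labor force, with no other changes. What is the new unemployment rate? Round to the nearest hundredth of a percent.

New unemployment rate ≈ 3.01%.

Initially, labor force = 142.01 + 5.59 = 147.60 million, so u = 5.59/147.60 = 3.79%.
After the change, unemployed and labor force both fall by 1.18 → E = 142.01, U = 4.41, labor force = 146.42 million.
New unemployment rate = 4.41 / 146.42 = 3.01%.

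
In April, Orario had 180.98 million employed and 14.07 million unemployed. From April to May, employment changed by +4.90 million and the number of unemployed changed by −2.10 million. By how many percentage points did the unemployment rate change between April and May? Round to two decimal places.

The unemployment rate changed by −1.16 percentage points.

April: labor force = 180.98 + 14.07 = 195.05; u = 14.07/195.05 = 7.21%.
May: labor force = 185.88 + 11.97 = 197.85; u = 11.97/197.85 = 6.05%.
Change = 6.05% − 7.21% = −1.16 pp.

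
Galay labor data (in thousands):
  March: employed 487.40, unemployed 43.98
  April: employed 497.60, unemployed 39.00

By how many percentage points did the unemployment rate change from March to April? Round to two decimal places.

The unemployment rate changed by −1.01 percentage points.

March: labor force = 487.40 + 43.98 = 531.38; u = 43.98/531.38 = 8.28%.
April: labor force = 497.60 + 39.00 = 536.60; u = 39.00/536.60 = 7.27%.
Change = 7.27% − 8.28% = −1.01 pp.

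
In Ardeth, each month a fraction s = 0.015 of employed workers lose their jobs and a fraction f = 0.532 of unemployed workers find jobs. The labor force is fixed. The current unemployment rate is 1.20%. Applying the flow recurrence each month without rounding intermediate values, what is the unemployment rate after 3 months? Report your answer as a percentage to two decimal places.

Unemployment rate after three months ≈ 2.60%.

With a fixed labor force, u_{t+1} = u_t + s·(1−u_t) − f·u_t = u_t·(1−s−f) + s.
Here 1−s−f = 0.453 and s = 0.015.
u_1 = 0.012000 × 0.453 + 0.015 = 0.020436.
u_2 = 0.020436 × 0.453 + 0.015 = 0.024258.
u_3 = 0.024258 × 0.453 + 0.015 = 0.025989.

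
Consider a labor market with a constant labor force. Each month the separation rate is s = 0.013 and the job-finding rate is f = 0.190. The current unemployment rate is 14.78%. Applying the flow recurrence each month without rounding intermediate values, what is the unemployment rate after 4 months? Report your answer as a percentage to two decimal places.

With a fixed labor force, u_{t+1} = u_t + s·(1−u_t) − f·u_t = u_t·(1−s−f) + s.
Here 1−s−f = 0.797 and s = 0.013.
u_1 = 0.147800 × 0.797 + 0.013 = 0.130797.
u_2 = 0.130797 × 0.797 + 0.013 = 0.117245.
u_3 = 0.117245 × 0.797 + 0.013 = 0.106444.
u_4 = 0.106444 × 0.797 + 0.013 = 0.097836.

Unemployment rate after four months ≈ 9.78%.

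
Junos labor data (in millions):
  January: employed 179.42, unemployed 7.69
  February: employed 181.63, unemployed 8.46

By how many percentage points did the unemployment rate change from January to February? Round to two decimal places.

January: labor force = 179.42 + 7.69 = 187.11; u = 7.69/187.11 = 4.11%.
February: labor force = 181.63 + 8.46 = 190.09; u = 8.46/190.09 = 4.45%.
Change = 4.45% − 4.11% = +0.34 pp.

The unemployment rate changed by +0.34 percentage points.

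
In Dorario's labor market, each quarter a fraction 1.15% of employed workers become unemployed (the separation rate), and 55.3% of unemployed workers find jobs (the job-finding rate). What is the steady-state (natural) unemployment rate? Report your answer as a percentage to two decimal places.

At steady state the flows balance: s·E = f·U, so U/(E+U) = s/(s+f).
u* = 1.15 / (1.15 + 55.3) = 1.15 / 56.45 = 2.04%.

Steady-state unemployment rate ≈ 2.04%.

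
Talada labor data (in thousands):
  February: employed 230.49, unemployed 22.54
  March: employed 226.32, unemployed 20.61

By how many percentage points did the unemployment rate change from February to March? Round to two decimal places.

The unemployment rate changed by −0.56 percentage points.

February: labor force = 230.49 + 22.54 = 253.03; u = 22.54/253.03 = 8.91%.
March: labor force = 226.32 + 20.61 = 246.93; u = 20.61/246.93 = 8.35%.
Change = 8.35% − 8.91% = −0.56 pp.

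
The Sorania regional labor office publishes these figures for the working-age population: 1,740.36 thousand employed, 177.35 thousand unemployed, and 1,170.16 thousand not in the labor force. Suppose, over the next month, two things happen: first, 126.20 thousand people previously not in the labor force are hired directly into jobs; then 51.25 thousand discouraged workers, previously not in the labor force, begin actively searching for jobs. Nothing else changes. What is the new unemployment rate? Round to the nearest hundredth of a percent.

Initially, labor force = 1,740.36 + 177.35 = 1,917.71 thousand, so u = 177.35/1,917.71 = 9.25%.
After the first change, employed and labor force both rise by 126.20; unemployed unchanged → E = 1,866.56, U = 177.35, labor force = 2,043.91 thousand.
After the second change, unemployed and labor force both rise by 51.25 → E = 1,866.56, U = 228.60, labor force = 2,095.16 thousand.
New unemployment rate = 228.60 / 2,095.16 = 10.91%.

New unemployment rate ≈ 10.91%.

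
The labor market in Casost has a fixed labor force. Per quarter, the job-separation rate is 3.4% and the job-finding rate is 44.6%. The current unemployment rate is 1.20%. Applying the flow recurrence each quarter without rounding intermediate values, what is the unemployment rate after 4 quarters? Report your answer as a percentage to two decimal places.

Unemployment rate after four quarters ≈ 6.65%.

With a fixed labor force, u_{t+1} = u_t + s·(1−u_t) − f·u_t = u_t·(1−s−f) + s.
Here 1−s−f = 0.520 and s = 0.034.
u_1 = 0.012000 × 0.520 + 0.034 = 0.040240.
u_2 = 0.040240 × 0.520 + 0.034 = 0.054925.
u_3 = 0.054925 × 0.520 + 0.034 = 0.062561.
u_4 = 0.062561 × 0.520 + 0.034 = 0.066532.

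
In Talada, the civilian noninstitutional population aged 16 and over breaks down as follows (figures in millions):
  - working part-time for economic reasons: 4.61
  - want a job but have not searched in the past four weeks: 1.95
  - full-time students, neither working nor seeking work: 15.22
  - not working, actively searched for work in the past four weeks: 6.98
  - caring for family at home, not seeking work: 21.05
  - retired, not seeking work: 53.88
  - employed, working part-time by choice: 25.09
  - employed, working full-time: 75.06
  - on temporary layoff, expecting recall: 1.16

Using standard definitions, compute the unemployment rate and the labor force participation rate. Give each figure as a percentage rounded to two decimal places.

Employed = 4.61 + 25.09 + 75.06 = 104.76 million (anyone who worked, including part-time for economic reasons, counts as employed).
Unemployed = 6.98 + 1.16 = 8.14 million (jobless and actively searching, or on temporary layoff).
Labor force = 104.76 + 8.14 = 112.90 million.
Not in labor force = 1.95 + 15.22 + 21.05 + 53.88 = 92.10 million (those not working and not actively searching are outside the labor force — including those who want a job but have given up searching).
Civilian working-age population = 112.90 + 92.10 = 205.00 million.
Unemployment rate = 8.14 / 112.90 = 7.21%.
Labor force participation rate = 112.90 / 205.00 = 55.07%.

Unemployment rate ≈ 7.21%; labor force participation rate ≈ 55.07%.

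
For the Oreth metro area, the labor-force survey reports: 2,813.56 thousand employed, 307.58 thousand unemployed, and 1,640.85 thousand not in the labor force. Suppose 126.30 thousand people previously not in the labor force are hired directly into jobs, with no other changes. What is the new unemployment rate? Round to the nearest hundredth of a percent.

New unemployment rate ≈ 9.47%.

Initially, labor force = 2,813.56 + 307.58 = 3,121.14 thousand, so u = 307.58/3,121.14 = 9.85%.
After the change, employed and labor force both rise by 126.30; unemployed unchanged → E = 2,939.86, U = 307.58, labor force = 3,247.44 thousand.
New unemployment rate = 307.58 / 3,247.44 = 9.47%.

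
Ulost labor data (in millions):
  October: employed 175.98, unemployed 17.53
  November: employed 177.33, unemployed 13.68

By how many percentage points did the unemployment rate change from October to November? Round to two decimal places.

October: labor force = 175.98 + 17.53 = 193.51; u = 17.53/193.51 = 9.06%.
November: labor force = 177.33 + 13.68 = 191.01; u = 13.68/191.01 = 7.16%.
Change = 7.16% − 9.06% = −1.90 pp.

The unemployment rate changed by −1.90 percentage points.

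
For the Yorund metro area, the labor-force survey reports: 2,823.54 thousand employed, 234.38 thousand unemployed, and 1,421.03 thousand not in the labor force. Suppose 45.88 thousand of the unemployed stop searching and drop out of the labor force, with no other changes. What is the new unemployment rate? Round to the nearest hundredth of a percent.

Initially, labor force = 2,823.54 + 234.38 = 3,057.92 thousand, so u = 234.38/3,057.92 = 7.66%.
After the change, unemployed and labor force both fall by 45.88 → E = 2,823.54, U = 188.50, labor force = 3,012.04 thousand.
New unemployment rate = 188.50 / 3,012.04 = 6.26%.

New unemployment rate ≈ 6.26%.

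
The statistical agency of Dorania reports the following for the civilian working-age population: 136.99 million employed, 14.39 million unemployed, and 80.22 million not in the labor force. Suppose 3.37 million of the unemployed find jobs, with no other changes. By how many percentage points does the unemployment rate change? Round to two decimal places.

The unemployment rate changes by −2.23 percentage points.

Initially, labor force = 136.99 + 14.39 = 151.38 million, so u = 14.39/151.38 = 9.51%.
After the change, unemployed falls and employed rises by 3.37; labor force unchanged → E = 140.36, U = 11.02, labor force = 151.38 million.
New unemployment rate = 11.02 / 151.38 = 7.28%.
Change = 7.28% − 9.51% = −2.23 percentage points.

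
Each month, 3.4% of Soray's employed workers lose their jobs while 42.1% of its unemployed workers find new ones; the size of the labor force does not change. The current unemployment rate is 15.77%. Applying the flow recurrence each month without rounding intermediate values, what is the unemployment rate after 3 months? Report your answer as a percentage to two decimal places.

With a fixed labor force, u_{t+1} = u_t + s·(1−u_t) − f·u_t = u_t·(1−s−f) + s.
Here 1−s−f = 0.545 and s = 0.034.
u_1 = 0.157700 × 0.545 + 0.034 = 0.119947.
u_2 = 0.119947 × 0.545 + 0.034 = 0.099371.
u_3 = 0.099371 × 0.545 + 0.034 = 0.088157.

Unemployment rate after three months ≈ 8.82%.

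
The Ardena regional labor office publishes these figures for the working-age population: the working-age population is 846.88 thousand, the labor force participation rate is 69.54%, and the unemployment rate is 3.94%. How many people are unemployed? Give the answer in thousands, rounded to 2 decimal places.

About 23.20 thousand are unemployed.

Labor force = 0.6954 × 846.88 = 588.92 thousand.
Unemployed = 0.0394 × 588.92 ≈ 23.20 thousand.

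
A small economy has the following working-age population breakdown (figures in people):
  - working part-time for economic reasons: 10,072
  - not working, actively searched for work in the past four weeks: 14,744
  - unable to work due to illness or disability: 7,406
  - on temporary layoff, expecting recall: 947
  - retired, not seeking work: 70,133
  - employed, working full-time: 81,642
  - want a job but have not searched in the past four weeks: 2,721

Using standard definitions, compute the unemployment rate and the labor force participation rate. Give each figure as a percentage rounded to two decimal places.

Unemployment rate ≈ 14.61%; labor force participation rate ≈ 57.23%.

Employed = 10,072 + 81,642 = 91,714 (anyone who worked, including part-time for economic reasons, counts as employed).
Unemployed = 14,744 + 947 = 15,691 (jobless and actively searching, or on temporary layoff).
Labor force = 91,714 + 15,691 = 107,405.
Not in labor force = 7,406 + 70,133 + 2,721 = 80,260 (those not working and not actively searching are outside the labor force — including those who want a job but have given up searching).
Civilian working-age population = 107,405 + 80,260 = 187,665.
Unemployment rate = 15,691 / 107,405 = 14.61%.
Labor force participation rate = 107,405 / 187,665 = 57.23%.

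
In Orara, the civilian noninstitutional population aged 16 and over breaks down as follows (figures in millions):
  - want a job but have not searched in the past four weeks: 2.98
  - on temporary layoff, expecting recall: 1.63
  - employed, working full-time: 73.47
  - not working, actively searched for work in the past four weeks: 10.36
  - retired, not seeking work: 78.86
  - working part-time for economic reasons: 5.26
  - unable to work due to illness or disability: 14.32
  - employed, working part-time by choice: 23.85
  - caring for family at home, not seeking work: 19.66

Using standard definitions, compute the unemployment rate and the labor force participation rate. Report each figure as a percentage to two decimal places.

Employed = 73.47 + 5.26 + 23.85 = 102.58 million (anyone who worked, including part-time for economic reasons, counts as employed).
Unemployed = 1.63 + 10.36 = 11.99 million (jobless and actively searching, or on temporary layoff).
Labor force = 102.58 + 11.99 = 114.57 million.
Not in labor force = 2.98 + 78.86 + 14.32 + 19.66 = 115.82 million (those not working and not actively searching are outside the labor force — including those who want a job but have given up searching).
Civilian working-age population = 114.57 + 115.82 = 230.39 million.
Unemployment rate = 11.99 / 114.57 = 10.47%.
Labor force participation rate = 114.57 / 230.39 = 49.73%.

Unemployment rate ≈ 10.47%; labor force participation rate ≈ 49.73%.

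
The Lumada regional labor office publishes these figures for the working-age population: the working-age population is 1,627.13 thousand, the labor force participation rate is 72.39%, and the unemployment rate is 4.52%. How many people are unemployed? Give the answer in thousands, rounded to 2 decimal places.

Labor force = 0.7239 × 1,627.13 = 1,177.88 thousand.
Unemployed = 0.0452 × 1,177.88 ≈ 53.24 thousand.

About 53.24 thousand are unemployed.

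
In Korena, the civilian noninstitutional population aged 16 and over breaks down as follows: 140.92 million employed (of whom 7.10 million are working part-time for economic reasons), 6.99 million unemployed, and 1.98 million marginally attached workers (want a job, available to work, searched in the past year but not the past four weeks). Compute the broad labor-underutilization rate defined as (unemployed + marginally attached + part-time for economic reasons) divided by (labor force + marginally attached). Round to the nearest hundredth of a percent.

Broad underutilization rate ≈ 10.72%.

Labor force = 140.92 + 6.99 = 147.91 million.
Numerator = 6.99 + 1.98 + 7.10 = 16.07 million.
Denominator = 147.91 + 1.98 = 149.89 million.
Broad rate = 16.07 / 149.89 = 10.72%.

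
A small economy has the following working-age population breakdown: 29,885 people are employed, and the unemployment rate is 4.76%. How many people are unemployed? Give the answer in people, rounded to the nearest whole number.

About 1,494 are unemployed.

Let U be the number unemployed. The labor force is E + U, and U/(E+U) = 0.0476.
So U = 0.0476 × 29,885 / (1 − 0.0476) = 1422.53 / 0.9524 ≈ 1,494.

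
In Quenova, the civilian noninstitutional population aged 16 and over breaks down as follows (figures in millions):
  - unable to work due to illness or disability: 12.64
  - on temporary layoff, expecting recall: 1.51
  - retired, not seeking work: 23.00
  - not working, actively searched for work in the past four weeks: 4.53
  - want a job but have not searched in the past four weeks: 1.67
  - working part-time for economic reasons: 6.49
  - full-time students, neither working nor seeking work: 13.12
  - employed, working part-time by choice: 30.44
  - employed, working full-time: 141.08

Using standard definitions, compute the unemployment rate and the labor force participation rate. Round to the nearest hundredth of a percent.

Employed = 6.49 + 30.44 + 141.08 = 178.01 million (anyone who worked, including part-time for economic reasons, counts as employed).
Unemployed = 1.51 + 4.53 = 6.04 million (jobless and actively searching, or on temporary layoff).
Labor force = 178.01 + 6.04 = 184.05 million.
Not in labor force = 12.64 + 23.00 + 1.67 + 13.12 = 50.43 million (those not working and not actively searching are outside the labor force — including those who want a job but have given up searching).
Civilian working-age population = 184.05 + 50.43 = 234.48 million.
Unemployment rate = 6.04 / 184.05 = 3.28%.
Labor force participation rate = 184.05 / 234.48 = 78.49%.

Unemployment rate ≈ 3.28%; labor force participation rate ≈ 78.49%.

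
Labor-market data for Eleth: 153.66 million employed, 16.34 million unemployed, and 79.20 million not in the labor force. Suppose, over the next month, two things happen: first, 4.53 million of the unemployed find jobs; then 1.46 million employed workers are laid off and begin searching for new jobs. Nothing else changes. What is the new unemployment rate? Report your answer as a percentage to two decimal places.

Initially, labor force = 153.66 + 16.34 = 170.00 million, so u = 16.34/170.00 = 9.61%.
After the first change, unemployed falls and employed rises by 4.53; labor force unchanged → E = 158.19, U = 11.81, labor force = 170.00 million.
After the second change, employed falls and unemployed rises by 1.46; labor force unchanged → E = 156.73, U = 13.27, labor force = 170.00 million.
New unemployment rate = 13.27 / 170.00 = 7.81%.

New unemployment rate ≈ 7.81%.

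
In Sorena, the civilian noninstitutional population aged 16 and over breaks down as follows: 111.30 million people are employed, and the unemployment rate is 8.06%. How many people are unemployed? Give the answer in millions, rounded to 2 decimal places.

Let U be the number unemployed. The labor force is E + U, and U/(E+U) = 0.0806.
So U = 0.0806 × 111.30 / (1 − 0.0806) = 8.9708 / 0.9194 ≈ 9.76 million.

About 9.76 million are unemployed.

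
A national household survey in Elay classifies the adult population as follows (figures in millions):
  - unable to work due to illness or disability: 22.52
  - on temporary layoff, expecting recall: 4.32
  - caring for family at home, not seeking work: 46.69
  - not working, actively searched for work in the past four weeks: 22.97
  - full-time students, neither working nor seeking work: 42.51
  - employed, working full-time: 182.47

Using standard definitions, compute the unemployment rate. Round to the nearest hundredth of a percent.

Unemployment rate ≈ 13.01%.

Employed = 182.47 million.
Unemployed = 4.32 + 22.97 = 27.29 million (jobless and actively searching, or on temporary layoff).
Labor force = 182.47 + 27.29 = 209.76 million.
Unemployment rate = 27.29 / 209.76 = 13.01%.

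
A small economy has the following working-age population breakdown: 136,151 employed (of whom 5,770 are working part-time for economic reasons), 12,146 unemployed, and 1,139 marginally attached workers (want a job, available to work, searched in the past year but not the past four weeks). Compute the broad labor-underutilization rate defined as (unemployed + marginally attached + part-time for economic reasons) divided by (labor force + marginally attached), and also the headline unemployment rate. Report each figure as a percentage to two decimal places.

Broad underutilization rate ≈ 12.75%; headline unemployment rate ≈ 8.19%.

Labor force = 136,151 + 12,146 = 148,297.
Numerator = 12,146 + 1,139 + 5,770 = 19,055.
Denominator = 148,297 + 1,139 = 149,436.
Broad rate = 19,055 / 149,436 = 12.75%.
Headline unemployment rate = 12,146 / 148,297 = 8.19%.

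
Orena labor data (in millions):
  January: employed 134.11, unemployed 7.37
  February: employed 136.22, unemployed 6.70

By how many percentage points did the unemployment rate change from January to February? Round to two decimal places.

January: labor force = 134.11 + 7.37 = 141.48; u = 7.37/141.48 = 5.21%.
February: labor force = 136.22 + 6.70 = 142.92; u = 6.70/142.92 = 4.69%.
Change = 4.69% − 5.21% = −0.52 pp.

The unemployment rate changed by −0.52 percentage points.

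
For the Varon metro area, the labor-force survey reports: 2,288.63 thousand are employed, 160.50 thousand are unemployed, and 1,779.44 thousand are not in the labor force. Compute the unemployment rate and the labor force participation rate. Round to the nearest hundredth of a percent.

Labor force = employed + unemployed = 2,288.63 + 160.50 = 2,449.13 thousand.
Working-age population = 2,449.13 + 1,779.44 = 4,228.57 thousand.
Unemployment rate = 160.50 / 2,449.13 = 6.55%.
Labor force participation rate = 2,449.13 / 4,228.57 = 57.92%.

Unemployment rate ≈ 6.55%; labor force participation rate ≈ 57.92%.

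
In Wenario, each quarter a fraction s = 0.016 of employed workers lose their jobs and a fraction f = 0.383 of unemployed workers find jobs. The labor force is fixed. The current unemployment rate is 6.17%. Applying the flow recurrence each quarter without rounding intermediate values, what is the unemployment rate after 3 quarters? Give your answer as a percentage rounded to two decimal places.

Unemployment rate after three quarters ≈ 4.48%.

With a fixed labor force, u_{t+1} = u_t + s·(1−u_t) − f·u_t = u_t·(1−s−f) + s.
Here 1−s−f = 0.601 and s = 0.016.
u_1 = 0.061700 × 0.601 + 0.016 = 0.053082.
u_2 = 0.053082 × 0.601 + 0.016 = 0.047902.
u_3 = 0.047902 × 0.601 + 0.016 = 0.044789.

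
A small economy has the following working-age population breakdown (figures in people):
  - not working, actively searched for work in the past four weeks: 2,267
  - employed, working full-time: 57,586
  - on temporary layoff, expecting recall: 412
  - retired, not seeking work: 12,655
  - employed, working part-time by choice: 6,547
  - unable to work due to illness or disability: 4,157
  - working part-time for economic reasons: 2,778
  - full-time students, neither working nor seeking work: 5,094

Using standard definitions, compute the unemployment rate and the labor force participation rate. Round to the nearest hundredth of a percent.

Unemployment rate ≈ 3.85%; labor force participation rate ≈ 76.06%.

Employed = 57,586 + 6,547 + 2,778 = 66,911 (anyone who worked, including part-time for economic reasons, counts as employed).
Unemployed = 2,267 + 412 = 2,679 (jobless and actively searching, or on temporary layoff).
Labor force = 66,911 + 2,679 = 69,590.
Not in labor force = 12,655 + 4,157 + 5,094 = 21,906 (those not working and not actively searching are outside the labor force).
Civilian working-age population = 69,590 + 21,906 = 91,496.
Unemployment rate = 2,679 / 69,590 = 3.85%.
Labor force participation rate = 69,590 / 91,496 = 76.06%.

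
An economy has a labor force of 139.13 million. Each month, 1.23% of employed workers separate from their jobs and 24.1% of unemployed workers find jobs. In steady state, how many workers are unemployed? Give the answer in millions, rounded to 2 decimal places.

Steady-state unemployment rate u* = s/(s+f) = 1.23/(1.23+24.1) = 0.048559.
Unemployed = u* × labor force = 0.048559 × 139.13 ≈ 6.76 million.

About 6.76 million are unemployed in steady state.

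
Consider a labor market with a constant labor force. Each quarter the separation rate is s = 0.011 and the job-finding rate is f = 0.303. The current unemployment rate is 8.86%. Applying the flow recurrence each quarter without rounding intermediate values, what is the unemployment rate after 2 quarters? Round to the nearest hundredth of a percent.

Unemployment rate after two quarters ≈ 6.02%.

With a fixed labor force, u_{t+1} = u_t + s·(1−u_t) − f·u_t = u_t·(1−s−f) + s.
Here 1−s−f = 0.686 and s = 0.011.
u_1 = 0.088600 × 0.686 + 0.011 = 0.071780.
u_2 = 0.071780 × 0.686 + 0.011 = 0.060241.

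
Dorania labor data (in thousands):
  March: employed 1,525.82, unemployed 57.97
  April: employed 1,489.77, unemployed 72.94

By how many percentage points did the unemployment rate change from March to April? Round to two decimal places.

March: labor force = 1,525.82 + 57.97 = 1,583.79; u = 57.97/1,583.79 = 3.66%.
April: labor force = 1,489.77 + 72.94 = 1,562.71; u = 72.94/1,562.71 = 4.67%.
Change = 4.67% − 3.66% = +1.01 pp.

The unemployment rate changed by +1.01 percentage points.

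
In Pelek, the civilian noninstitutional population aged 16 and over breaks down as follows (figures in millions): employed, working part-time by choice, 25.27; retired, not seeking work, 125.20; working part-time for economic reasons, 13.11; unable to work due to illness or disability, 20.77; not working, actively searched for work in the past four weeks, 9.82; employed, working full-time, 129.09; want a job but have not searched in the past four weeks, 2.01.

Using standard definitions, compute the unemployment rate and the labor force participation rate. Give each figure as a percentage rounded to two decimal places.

Employed = 25.27 + 13.11 + 129.09 = 167.47 million (anyone who worked, including part-time for economic reasons, counts as employed).
Unemployed = 9.82 million.
Labor force = 167.47 + 9.82 = 177.29 million.
Not in labor force = 125.20 + 20.77 + 2.01 = 147.98 million (those not working and not actively searching are outside the labor force — including those who want a job but have given up searching).
Civilian working-age population = 177.29 + 147.98 = 325.27 million.
Unemployment rate = 9.82 / 177.29 = 5.54%.
Labor force participation rate = 177.29 / 325.27 = 54.51%.

Unemployment rate ≈ 5.54%; labor force participation rate ≈ 54.51%.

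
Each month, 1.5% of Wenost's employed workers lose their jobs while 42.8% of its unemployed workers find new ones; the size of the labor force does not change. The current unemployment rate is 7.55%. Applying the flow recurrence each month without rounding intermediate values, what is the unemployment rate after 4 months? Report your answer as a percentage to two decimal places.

Unemployment rate after four months ≈ 3.79%.

With a fixed labor force, u_{t+1} = u_t + s·(1−u_t) − f·u_t = u_t·(1−s−f) + s.
Here 1−s−f = 0.557 and s = 0.015.
u_1 = 0.075500 × 0.557 + 0.015 = 0.057054.
u_2 = 0.057054 × 0.557 + 0.015 = 0.046779.
u_3 = 0.046779 × 0.557 + 0.015 = 0.041056.
u_4 = 0.041056 × 0.557 + 0.015 = 0.037868.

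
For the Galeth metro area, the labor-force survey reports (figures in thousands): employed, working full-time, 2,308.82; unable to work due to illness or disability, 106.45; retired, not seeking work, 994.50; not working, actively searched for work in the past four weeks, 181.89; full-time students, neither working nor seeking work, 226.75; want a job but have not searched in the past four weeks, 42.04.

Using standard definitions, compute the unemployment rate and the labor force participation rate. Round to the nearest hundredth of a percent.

Unemployment rate ≈ 7.30%; labor force participation rate ≈ 64.52%.

Employed = 2,308.82 thousand.
Unemployed = 181.89 thousand.
Labor force = 2,308.82 + 181.89 = 2,490.71 thousand.
Not in labor force = 106.45 + 994.50 + 226.75 + 42.04 = 1,369.74 thousand (those not working and not actively searching are outside the labor force — including those who want a job but have given up searching).
Civilian working-age population = 2,490.71 + 1,369.74 = 3,860.45 thousand.
Unemployment rate = 181.89 / 2,490.71 = 7.30%.
Labor force participation rate = 2,490.71 / 3,860.45 = 64.52%.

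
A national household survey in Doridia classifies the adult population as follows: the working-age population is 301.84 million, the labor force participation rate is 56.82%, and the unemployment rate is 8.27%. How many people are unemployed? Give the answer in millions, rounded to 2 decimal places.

About 14.18 million are unemployed.

Labor force = 0.5682 × 301.84 = 171.51 million.
Unemployed = 0.0827 × 171.51 ≈ 14.18 million.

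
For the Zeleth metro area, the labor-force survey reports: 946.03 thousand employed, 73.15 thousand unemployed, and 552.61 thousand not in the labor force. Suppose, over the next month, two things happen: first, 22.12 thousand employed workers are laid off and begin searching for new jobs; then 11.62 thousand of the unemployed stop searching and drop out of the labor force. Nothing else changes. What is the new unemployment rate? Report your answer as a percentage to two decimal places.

New unemployment rate ≈ 8.30%.

Initially, labor force = 946.03 + 73.15 = 1,019.18 thousand, so u = 73.15/1,019.18 = 7.18%.
After the first change, employed falls and unemployed rises by 22.12; labor force unchanged → E = 923.91, U = 95.27, labor force = 1,019.18 thousand.
After the second change, unemployed and labor force both fall by 11.62 → E = 923.91, U = 83.65, labor force = 1,007.56 thousand.
New unemployment rate = 83.65 / 1,007.56 = 8.30%.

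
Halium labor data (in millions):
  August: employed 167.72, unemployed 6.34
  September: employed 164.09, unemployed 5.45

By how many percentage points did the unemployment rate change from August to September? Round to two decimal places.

The unemployment rate changed by −0.43 percentage points.

August: labor force = 167.72 + 6.34 = 174.06; u = 6.34/174.06 = 3.64%.
September: labor force = 164.09 + 5.45 = 169.54; u = 5.45/169.54 = 3.21%.
Change = 3.21% − 3.64% = −0.43 pp.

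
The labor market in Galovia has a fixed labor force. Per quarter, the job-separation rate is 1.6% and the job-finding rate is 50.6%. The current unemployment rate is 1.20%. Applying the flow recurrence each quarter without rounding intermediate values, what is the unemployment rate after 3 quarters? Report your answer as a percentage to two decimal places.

Unemployment rate after three quarters ≈ 2.86%.

With a fixed labor force, u_{t+1} = u_t + s·(1−u_t) − f·u_t = u_t·(1−s−f) + s.
Here 1−s−f = 0.478 and s = 0.016.
u_1 = 0.012000 × 0.478 + 0.016 = 0.021736.
u_2 = 0.021736 × 0.478 + 0.016 = 0.026390.
u_3 = 0.026390 × 0.478 + 0.016 = 0.028614.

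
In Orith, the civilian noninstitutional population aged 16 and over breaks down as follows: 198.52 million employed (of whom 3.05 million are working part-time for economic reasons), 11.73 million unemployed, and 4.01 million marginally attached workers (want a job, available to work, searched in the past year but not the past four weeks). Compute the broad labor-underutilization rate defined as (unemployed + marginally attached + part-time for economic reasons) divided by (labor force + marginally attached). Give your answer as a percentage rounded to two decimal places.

Broad underutilization rate ≈ 8.77%.

Labor force = 198.52 + 11.73 = 210.25 million.
Numerator = 11.73 + 4.01 + 3.05 = 18.79 million.
Denominator = 210.25 + 4.01 = 214.26 million.
Broad rate = 18.79 / 214.26 = 8.77%.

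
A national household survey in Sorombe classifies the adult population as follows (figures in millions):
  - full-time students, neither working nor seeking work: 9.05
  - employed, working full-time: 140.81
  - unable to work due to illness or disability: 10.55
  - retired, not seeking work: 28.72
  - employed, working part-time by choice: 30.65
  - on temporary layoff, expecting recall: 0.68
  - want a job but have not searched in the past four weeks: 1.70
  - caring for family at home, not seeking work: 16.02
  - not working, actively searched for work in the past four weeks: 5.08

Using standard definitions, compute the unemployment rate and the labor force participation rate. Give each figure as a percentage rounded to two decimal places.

Unemployment rate ≈ 3.25%; labor force participation rate ≈ 72.85%.

Employed = 140.81 + 30.65 = 171.46 million.
Unemployed = 0.68 + 5.08 = 5.76 million (jobless and actively searching, or on temporary layoff).
Labor force = 171.46 + 5.76 = 177.22 million.
Not in labor force = 9.05 + 10.55 + 28.72 + 1.70 + 16.02 = 66.04 million (those not working and not actively searching are outside the labor force — including those who want a job but have given up searching).
Civilian working-age population = 177.22 + 66.04 = 243.26 million.
Unemployment rate = 5.76 / 177.22 = 3.25%.
Labor force participation rate = 177.22 / 243.26 = 72.85%.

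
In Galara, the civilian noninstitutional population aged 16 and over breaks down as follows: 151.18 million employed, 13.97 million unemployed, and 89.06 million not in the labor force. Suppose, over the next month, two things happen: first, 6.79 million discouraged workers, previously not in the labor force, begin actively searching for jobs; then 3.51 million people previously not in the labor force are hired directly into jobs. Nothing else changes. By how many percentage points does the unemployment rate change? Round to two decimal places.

The unemployment rate changes by +3.37 percentage points.

Initially, labor force = 151.18 + 13.97 = 165.15 million, so u = 13.97/165.15 = 8.46%.
After the first change, unemployed and labor force both rise by 6.79 → E = 151.18, U = 20.76, labor force = 171.94 million.
After the second change, employed and labor force both rise by 3.51; unemployed unchanged → E = 154.69, U = 20.76, labor force = 175.45 million.
New unemployment rate = 20.76 / 175.45 = 11.83%.
Change = 11.83% − 8.46% = +3.37 percentage points.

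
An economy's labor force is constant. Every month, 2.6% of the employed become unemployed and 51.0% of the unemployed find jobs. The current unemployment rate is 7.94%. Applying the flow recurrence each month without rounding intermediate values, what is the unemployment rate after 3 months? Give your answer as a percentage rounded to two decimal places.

Unemployment rate after three months ≈ 5.16%.

With a fixed labor force, u_{t+1} = u_t + s·(1−u_t) − f·u_t = u_t·(1−s−f) + s.
Here 1−s−f = 0.464 and s = 0.026.
u_1 = 0.079400 × 0.464 + 0.026 = 0.062842.
u_2 = 0.062842 × 0.464 + 0.026 = 0.055159.
u_3 = 0.055159 × 0.464 + 0.026 = 0.051594.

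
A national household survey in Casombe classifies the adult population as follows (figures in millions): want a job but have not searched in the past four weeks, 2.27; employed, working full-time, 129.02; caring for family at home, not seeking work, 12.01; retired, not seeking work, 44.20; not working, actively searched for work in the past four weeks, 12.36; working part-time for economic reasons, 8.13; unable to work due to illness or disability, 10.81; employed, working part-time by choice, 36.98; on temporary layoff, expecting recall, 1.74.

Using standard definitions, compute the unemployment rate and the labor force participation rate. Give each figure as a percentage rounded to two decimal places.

Employed = 129.02 + 8.13 + 36.98 = 174.13 million (anyone who worked, including part-time for economic reasons, counts as employed).
Unemployed = 12.36 + 1.74 = 14.10 million (jobless and actively searching, or on temporary layoff).
Labor force = 174.13 + 14.10 = 188.23 million.
Not in labor force = 2.27 + 12.01 + 44.20 + 10.81 = 69.29 million (those not working and not actively searching are outside the labor force — including those who want a job but have given up searching).
Civilian working-age population = 188.23 + 69.29 = 257.52 million.
Unemployment rate = 14.10 / 188.23 = 7.49%.
Labor force participation rate = 188.23 / 257.52 = 73.09%.

Unemployment rate ≈ 7.49%; labor force participation rate ≈ 73.09%.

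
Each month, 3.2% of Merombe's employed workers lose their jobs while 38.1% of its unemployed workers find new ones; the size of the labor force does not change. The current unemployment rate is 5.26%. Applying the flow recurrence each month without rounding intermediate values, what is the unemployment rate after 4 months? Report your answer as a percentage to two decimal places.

Unemployment rate after four months ≈ 7.45%.

With a fixed labor force, u_{t+1} = u_t + s·(1−u_t) − f·u_t = u_t·(1−s−f) + s.
Here 1−s−f = 0.587 and s = 0.032.
u_1 = 0.052600 × 0.587 + 0.032 = 0.062876.
u_2 = 0.062876 × 0.587 + 0.032 = 0.068908.
u_3 = 0.068908 × 0.587 + 0.032 = 0.072449.
u_4 = 0.072449 × 0.587 + 0.032 = 0.074528.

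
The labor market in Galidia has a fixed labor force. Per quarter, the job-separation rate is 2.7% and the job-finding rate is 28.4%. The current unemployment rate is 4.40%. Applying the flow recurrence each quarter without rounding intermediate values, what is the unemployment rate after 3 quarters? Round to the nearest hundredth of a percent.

With a fixed labor force, u_{t+1} = u_t + s·(1−u_t) − f·u_t = u_t·(1−s−f) + s.
Here 1−s−f = 0.689 and s = 0.027.
u_1 = 0.044000 × 0.689 + 0.027 = 0.057316.
u_2 = 0.057316 × 0.689 + 0.027 = 0.066491.
u_3 = 0.066491 × 0.689 + 0.027 = 0.072812.

Unemployment rate after three quarters ≈ 7.28%.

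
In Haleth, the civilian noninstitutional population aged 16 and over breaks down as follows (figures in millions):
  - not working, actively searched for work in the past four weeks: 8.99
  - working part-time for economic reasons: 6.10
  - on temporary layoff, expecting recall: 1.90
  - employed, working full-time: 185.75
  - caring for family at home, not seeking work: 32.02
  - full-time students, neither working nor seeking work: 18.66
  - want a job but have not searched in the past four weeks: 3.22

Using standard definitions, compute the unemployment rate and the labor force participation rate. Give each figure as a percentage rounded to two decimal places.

Employed = 6.10 + 185.75 = 191.85 million (anyone who worked, including part-time for economic reasons, counts as employed).
Unemployed = 8.99 + 1.90 = 10.89 million (jobless and actively searching, or on temporary layoff).
Labor force = 191.85 + 10.89 = 202.74 million.
Not in labor force = 32.02 + 18.66 + 3.22 = 53.90 million (those not working and not actively searching are outside the labor force — including those who want a job but have given up searching).
Civilian working-age population = 202.74 + 53.90 = 256.64 million.
Unemployment rate = 10.89 / 202.74 = 5.37%.
Labor force participation rate = 202.74 / 256.64 = 79.00%.

Unemployment rate ≈ 5.37%; labor force participation rate ≈ 79.00%.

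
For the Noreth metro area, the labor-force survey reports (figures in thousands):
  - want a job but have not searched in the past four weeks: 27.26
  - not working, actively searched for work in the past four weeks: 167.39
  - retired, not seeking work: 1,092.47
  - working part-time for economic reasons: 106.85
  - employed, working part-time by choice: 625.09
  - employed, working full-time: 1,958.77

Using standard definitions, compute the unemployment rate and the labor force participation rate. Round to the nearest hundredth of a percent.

Unemployment rate ≈ 5.86%; labor force participation rate ≈ 71.85%.

Employed = 106.85 + 625.09 + 1,958.77 = 2,690.71 thousand (anyone who worked, including part-time for economic reasons, counts as employed).
Unemployed = 167.39 thousand.
Labor force = 2,690.71 + 167.39 = 2,858.10 thousand.
Not in labor force = 27.26 + 1,092.47 = 1,119.73 thousand (those not working and not actively searching are outside the labor force — including those who want a job but have given up searching).
Civilian working-age population = 2,858.10 + 1,119.73 = 3,977.83 thousand.
Unemployment rate = 167.39 / 2,858.10 = 5.86%.
Labor force participation rate = 2,858.10 / 3,977.83 = 71.85%.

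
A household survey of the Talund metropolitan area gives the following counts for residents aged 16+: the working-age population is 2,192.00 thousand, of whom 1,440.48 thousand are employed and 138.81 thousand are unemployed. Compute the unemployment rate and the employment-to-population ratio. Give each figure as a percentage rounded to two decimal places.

Labor force = employed + unemployed = 1,440.48 + 138.81 = 1,579.29 thousand.
Unemployment rate = 138.81 / 1,579.29 = 8.79%.
Employment-population ratio = 1,440.48 / 2,192.00 = 65.72%.

Unemployment rate ≈ 8.79%; employment-population ratio ≈ 65.72%.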